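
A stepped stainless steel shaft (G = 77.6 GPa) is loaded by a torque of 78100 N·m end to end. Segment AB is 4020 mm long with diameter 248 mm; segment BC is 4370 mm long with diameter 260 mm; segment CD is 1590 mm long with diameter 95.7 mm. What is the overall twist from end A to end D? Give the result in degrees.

12.3°

J_AB = π(0.248)⁴/32 = 3.71×10^-4 m⁴; J_BC = π(0.260)⁴/32 = 4.49×10^-4 m⁴; J_CD = π(0.0957)⁴/32 = 8.23×10^-6 m⁴.
θ = (T/G)·Σ L_i/J_i = (78100/77.6×10⁹)·(4.02/3.71×10^-4 + 4.37/4.49×10^-4 + 1.59/8.23×10^-6) = 0.2150 rad.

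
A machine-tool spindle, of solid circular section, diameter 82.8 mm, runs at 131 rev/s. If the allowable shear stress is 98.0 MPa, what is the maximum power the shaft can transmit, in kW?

J = πd⁴/32 = π(0.0828)⁴/32 = 4.614×10^-6 m⁴.
T_max = τ_allow·J/r = 9.80×10^7 × 4.614×10^-6 / 0.0414 = 10920 N·m.
ω = 2π·131 = 823.1 rad/s, so P_max = T_max·ω = 8.991×10^6 W.

8990 kW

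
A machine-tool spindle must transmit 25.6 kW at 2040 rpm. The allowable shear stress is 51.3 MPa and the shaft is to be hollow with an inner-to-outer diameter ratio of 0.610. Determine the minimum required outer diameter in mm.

24.0 mm

ω = 2π·2040/60 = 213.6 rad/s, so T = P/ω = 25.6×10³ / 213.6 = 119.8 N·m.
For a hollow shaft with d_i/d_o = 0.610: τ_max = 16T/(π d_o³ (1−k⁴)), so d_o = [16T/(π τ_allow (1−k⁴))]^(1/3) = [16·119.8/(π·5.13×10^7·0.8615)]^(1/3) = 0.02399 m.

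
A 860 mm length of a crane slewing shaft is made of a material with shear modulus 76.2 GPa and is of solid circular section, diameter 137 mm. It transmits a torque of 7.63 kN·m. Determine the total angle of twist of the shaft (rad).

0.00249 rad

J = πd⁴/32 = π(0.137)⁴/32 = 3.458×10^-5 m⁴.
θ = T·L/(G·J) = 7630 × 0.860 / (76.2×10⁹ × 3.458×10^-5) = 2.490×10^-3 rad.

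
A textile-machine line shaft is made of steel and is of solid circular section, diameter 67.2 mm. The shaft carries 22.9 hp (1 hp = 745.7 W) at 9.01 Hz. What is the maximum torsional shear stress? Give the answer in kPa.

ω = 2π·9.01 = 56.61 rad/s, so T = P/ω = 22.9×745.7 / 56.61 = 301.6 N·m.
J = πd⁴/32 = π(0.0672)⁴/32 = 2.002×10^-6 m⁴.
τ_max = T·r/J = 301.6 × 0.0336 / 2.002×10^-6 = 5.062×10^6 Pa.

5060 kPa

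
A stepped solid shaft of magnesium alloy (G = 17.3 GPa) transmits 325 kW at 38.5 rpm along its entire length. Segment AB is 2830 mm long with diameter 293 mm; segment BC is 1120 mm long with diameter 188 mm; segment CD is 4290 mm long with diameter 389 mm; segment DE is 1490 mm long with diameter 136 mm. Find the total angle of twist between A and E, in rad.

0.276 rad

ω = 2π·38.5/60 = 4.032 rad/s, so T = P/ω = 325×10³ / 4.032 = 80610 N·m.
J_AB = π(0.293)⁴/32 = 7.24×10^-4 m⁴; J_BC = π(0.188)⁴/32 = 1.23×10^-4 m⁴; J_CD = π(0.389)⁴/32 = 2.25×10^-3 m⁴; J_DE = π(0.136)⁴/32 = 3.36×10^-5 m⁴.
θ = (T/G)·Σ L_i/J_i = (80610/17.3×10⁹)·(2.83/7.24×10^-4 + 1.12/1.23×10^-4 + 4.29/2.25×10^-3 + 1.49/3.36×10^-5) = 0.2764 rad.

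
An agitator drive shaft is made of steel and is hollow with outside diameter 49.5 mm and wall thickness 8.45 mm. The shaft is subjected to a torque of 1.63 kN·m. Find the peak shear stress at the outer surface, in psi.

J = π(d_o⁴ − d_i⁴)/32 = π(0.0495⁴ − 0.0326⁴)/32 = 4.785×10^-7 m⁴.
τ_max = T·r/J = 1630 × 0.0248 / 4.785×10^-7 = 8.431×10^7 Pa.

12200 psi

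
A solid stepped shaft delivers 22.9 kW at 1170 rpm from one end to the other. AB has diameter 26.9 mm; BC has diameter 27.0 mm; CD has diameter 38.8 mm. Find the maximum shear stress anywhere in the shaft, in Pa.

4.89e7 Pa

ω = 2π·1170/60 = 122.5 rad/s, so T = P/ω = 22.9×10³ / 122.5 = 186.9 N·m.
Under the same torque, τ_max = 16T/(πd³) is largest where d is smallest — segment AB (d = 26.9 mm).
τ_max = 16·186.9/(π·(0.0269)³) = 4.890×10^7 Pa.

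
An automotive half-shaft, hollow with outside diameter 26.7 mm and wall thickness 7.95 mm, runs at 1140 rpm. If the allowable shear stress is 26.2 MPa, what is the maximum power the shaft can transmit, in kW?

J = π(d_o⁴ − d_i⁴)/32 = π(0.0267⁴ − 0.0108⁴)/32 = 4.856×10^-8 m⁴.
T_max = τ_allow·J/r = 2.62×10^7 × 4.856×10^-8 / 0.0133 = 95.30 N·m.
ω = 2π·1140/60 = 119.4 rad/s, so P_max = T_max·ω = 1.138×10^4 W.

11.4 kW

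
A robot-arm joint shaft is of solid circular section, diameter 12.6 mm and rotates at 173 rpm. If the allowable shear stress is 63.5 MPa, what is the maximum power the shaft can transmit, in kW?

J = πd⁴/32 = π(0.0126)⁴/32 = 2.474×10^-9 m⁴.
T_max = τ_allow·J/r = 6.35×10^7 × 2.474×10^-9 / 0.00630 = 24.94 N·m.
ω = 2π·173/60 = 18.12 rad/s, so P_max = T_max·ω = 451.8 W.

0.452 kW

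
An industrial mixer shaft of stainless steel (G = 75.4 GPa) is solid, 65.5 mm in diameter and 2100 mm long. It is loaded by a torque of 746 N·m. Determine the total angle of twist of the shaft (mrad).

J = πd⁴/32 = π(0.0655)⁴/32 = 1.807×10^-6 m⁴.
θ = T·L/(G·J) = 746.0 × 2.10 / (75.4×10⁹ × 1.807×10^-6) = 0.01150 rad.

11.5 mrad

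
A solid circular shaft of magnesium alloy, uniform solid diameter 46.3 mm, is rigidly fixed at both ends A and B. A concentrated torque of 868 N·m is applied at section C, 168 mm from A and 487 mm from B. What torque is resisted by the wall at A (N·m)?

645 N·m

With uniform GJ and both ends fixed, compatibility θ_AC = θ_CB gives T_A·a = T_B·b, together with T_A + T_B = T₀.
T_A = T₀·b/(a+b) = 868.0·487/655.0 = 645.4 N·m; T_B = 222.6 N·m.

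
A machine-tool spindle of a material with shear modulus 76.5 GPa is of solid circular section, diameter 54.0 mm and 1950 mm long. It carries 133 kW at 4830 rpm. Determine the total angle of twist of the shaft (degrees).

ω = 2π·4830/60 = 505.8 rad/s, so T = P/ω = 133×10³ / 505.8 = 263.0 N·m.
J = πd⁴/32 = π(0.0540)⁴/32 = 8.348×10^-7 m⁴.
θ = T·L/(G·J) = 263.0 × 1.95 / (76.5×10⁹ × 8.348×10^-7) = 8.029×10^-3 rad.

0.460°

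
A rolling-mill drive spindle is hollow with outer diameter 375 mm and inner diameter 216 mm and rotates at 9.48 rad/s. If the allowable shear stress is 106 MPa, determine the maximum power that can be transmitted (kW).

J = π(d_o⁴ − d_i⁴)/32 = π(0.375⁴ − 0.216⁴)/32 = 1.728×10^-3 m⁴.
T_max = τ_allow·J/r = 1.06×10^8 × 1.728×10^-3 / 0.188 = 976700 N·m.
ω = 9.48 rad/s, so P_max = T_max·ω = 9.260×10^6 W.

9260 kW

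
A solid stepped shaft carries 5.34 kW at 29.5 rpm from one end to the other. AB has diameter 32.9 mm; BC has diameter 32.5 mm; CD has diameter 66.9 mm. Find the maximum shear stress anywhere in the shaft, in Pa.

ω = 2π·29.5/60 = 3.089 rad/s, so T = P/ω = 5.34×10³ / 3.089 = 1729 N·m.
Under the same torque, τ_max = 16T/(πd³) is largest where d is smallest — segment BC (d = 32.5 mm).
τ_max = 16·1729/(π·(0.0325)³) = 2.565×10^8 Pa.

2.56e8 Pa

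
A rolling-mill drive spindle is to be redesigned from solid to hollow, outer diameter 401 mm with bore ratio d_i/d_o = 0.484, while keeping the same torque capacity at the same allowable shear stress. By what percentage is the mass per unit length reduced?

Equal τ_max and T ⇒ the solid shaft needs d_s³ = d_o³(1−k⁴), so d_s = 401·(1−0.484⁴)^(1/3) = 393.5 mm.
Area ratio A_h/A_s = d_o²(1−k²)/d_s² = (1−k²)/(1−k⁴)^(2/3) = 0.7951.
Mass saving = 1 − 0.7951 = 20.5 %.

20.5 %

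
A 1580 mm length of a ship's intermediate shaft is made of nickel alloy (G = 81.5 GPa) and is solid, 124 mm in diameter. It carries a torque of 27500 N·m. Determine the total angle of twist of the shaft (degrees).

1.32°

J = πd⁴/32 = π(0.124)⁴/32 = 2.321×10^-5 m⁴.
θ = T·L/(G·J) = 27500 × 1.58 / (81.5×10⁹ × 2.321×10^-5) = 0.02297 rad.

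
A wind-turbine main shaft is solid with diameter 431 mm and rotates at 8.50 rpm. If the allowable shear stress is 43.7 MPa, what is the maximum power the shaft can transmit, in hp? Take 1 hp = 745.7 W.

820 hp

J = πd⁴/32 = π(0.431)⁴/32 = 3.388×10^-3 m⁴.
T_max = τ_allow·J/r = 4.37×10^7 × 3.388×10^-3 / 0.215 = 687000 N·m.
ω = 2π·8.50/60 = 0.8901 rad/s, so P_max = T_max·ω = 6.115×10^5 W.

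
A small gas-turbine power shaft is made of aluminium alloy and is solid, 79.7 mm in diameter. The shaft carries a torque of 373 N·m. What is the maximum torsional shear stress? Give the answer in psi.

J = πd⁴/32 = π(0.0797)⁴/32 = 3.961×10^-6 m⁴.
τ_max = T·r/J = 373.0 × 0.0399 / 3.961×10^-6 = 3.752×10^6 Pa.

544 psi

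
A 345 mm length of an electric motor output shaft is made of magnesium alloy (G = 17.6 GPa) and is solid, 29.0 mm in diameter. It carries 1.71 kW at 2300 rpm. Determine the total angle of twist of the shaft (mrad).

2.00 mrad

ω = 2π·2300/60 = 240.9 rad/s, so T = P/ω = 1.71×10³ / 240.9 = 7.100 N·m.
J = πd⁴/32 = π(0.0290)⁴/32 = 6.944×10^-8 m⁴.
θ = T·L/(G·J) = 7.100 × 0.345 / (17.6×10⁹ × 6.944×10^-8) = 2.004×10^-3 rad.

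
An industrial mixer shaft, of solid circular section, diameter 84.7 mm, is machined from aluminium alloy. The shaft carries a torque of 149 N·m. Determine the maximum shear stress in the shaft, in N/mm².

J = πd⁴/32 = π(0.0847)⁴/32 = 5.053×10^-6 m⁴.
τ_max = T·r/J = 149.0 × 0.0423 / 5.053×10^-6 = 1.249×10^6 Pa.

1.25 N/mm²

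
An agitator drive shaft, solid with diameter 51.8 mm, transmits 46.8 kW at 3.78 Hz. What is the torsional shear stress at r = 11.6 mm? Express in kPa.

32300 kPa

ω = 2π·3.78 = 23.75 rad/s, so T = P/ω = 46.8×10³ / 23.75 = 1970 N·m.
J = πd⁴/32 = π(0.0518)⁴/32 = 7.068×10^-7 m⁴.
Shear stress varies linearly with radius: τ = T·r/J = 1970 × 0.0116 / 7.068×10^-7 = 3.234×10^7 Pa.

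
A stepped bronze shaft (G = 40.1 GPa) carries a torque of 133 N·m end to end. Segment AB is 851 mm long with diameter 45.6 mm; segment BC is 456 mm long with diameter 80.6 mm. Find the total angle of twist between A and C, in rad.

J_AB = π(0.0456)⁴/32 = 4.24×10^-7 m⁴; J_BC = π(0.0806)⁴/32 = 4.14×10^-6 m⁴.
θ = (T/G)·Σ L_i/J_i = (133.0/40.1×10⁹)·(0.851/4.24×10^-7 + 0.456/4.14×10^-6) = 7.014×10^-3 rad.

0.00701 rad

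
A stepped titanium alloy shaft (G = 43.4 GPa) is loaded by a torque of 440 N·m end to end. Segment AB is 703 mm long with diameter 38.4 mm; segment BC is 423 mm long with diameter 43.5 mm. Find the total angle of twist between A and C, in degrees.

2.61°

J_AB = π(0.0384)⁴/32 = 2.13×10^-7 m⁴; J_BC = π(0.0435)⁴/32 = 3.52×10^-7 m⁴.
θ = (T/G)·Σ L_i/J_i = (440.0/43.4×10⁹)·(0.703/2.13×10^-7 + 0.423/3.52×10^-7) = 0.04559 rad.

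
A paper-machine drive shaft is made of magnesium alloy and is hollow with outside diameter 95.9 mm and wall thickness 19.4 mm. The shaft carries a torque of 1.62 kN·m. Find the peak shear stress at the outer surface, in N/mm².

J = π(d_o⁴ − d_i⁴)/32 = π(0.0959⁴ − 0.0571⁴)/32 = 7.260×10^-6 m⁴.
τ_max = T·r/J = 1620 × 0.0479 / 7.260×10^-6 = 1.070×10^7 Pa.

10.7 N/mm²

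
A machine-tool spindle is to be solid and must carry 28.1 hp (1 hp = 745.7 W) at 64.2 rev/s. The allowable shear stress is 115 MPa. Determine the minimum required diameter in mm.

ω = 2π·64.2 = 403.4 rad/s, so T = P/ω = 28.1×745.7 / 403.4 = 51.95 N·m.
For a solid shaft τ_max = 16T/(πd³), so d = (16T/(π τ_allow))^(1/3) = (16·51.95/(π·1.15×10^8))^(1/3) = 0.01320 m.

13.2 mm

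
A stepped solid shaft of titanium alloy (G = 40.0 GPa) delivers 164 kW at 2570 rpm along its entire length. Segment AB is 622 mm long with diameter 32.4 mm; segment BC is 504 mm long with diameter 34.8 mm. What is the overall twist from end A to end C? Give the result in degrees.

8.07°

ω = 2π·2570/60 = 269.1 rad/s, so T = P/ω = 164×10³ / 269.1 = 609.4 N·m.
J_AB = π(0.0324)⁴/32 = 1.08×10^-7 m⁴; J_BC = π(0.0348)⁴/32 = 1.44×10^-7 m⁴.
θ = (T/G)·Σ L_i/J_i = (609.4/40.0×10⁹)·(0.622/1.08×10^-7 + 0.504/1.44×10^-7) = 0.1409 rad.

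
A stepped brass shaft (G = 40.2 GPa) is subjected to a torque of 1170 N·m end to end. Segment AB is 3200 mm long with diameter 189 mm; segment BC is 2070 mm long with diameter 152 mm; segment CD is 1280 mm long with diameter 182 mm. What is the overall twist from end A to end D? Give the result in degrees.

J_AB = π(0.189)⁴/32 = 1.25×10^-4 m⁴; J_BC = π(0.152)⁴/32 = 5.24×10^-5 m⁴; J_CD = π(0.182)⁴/32 = 1.08×10^-4 m⁴.
θ = (T/G)·Σ L_i/J_i = (1170/40.2×10⁹)·(3.20/1.25×10^-4 + 2.07/5.24×10^-5 + 1.28/1.08×10^-4) = 2.239×10^-3 rad.

0.128°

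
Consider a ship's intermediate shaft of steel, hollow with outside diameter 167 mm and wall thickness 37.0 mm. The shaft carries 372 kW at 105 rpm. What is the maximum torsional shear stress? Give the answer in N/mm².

40.9 N/mm²

ω = 2π·105/60 = 11.00 rad/s, so T = P/ω = 372×10³ / 11.00 = 33830 N·m.
J = π(d_o⁴ − d_i⁴)/32 = π(0.167⁴ − 0.0930⁴)/32 = 6.902×10^-5 m⁴.
τ_max = T·r/J = 33830 × 0.0835 / 6.902×10^-5 = 4.093×10^7 Pa.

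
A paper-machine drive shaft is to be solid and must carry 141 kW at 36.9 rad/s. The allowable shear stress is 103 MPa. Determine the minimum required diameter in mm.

ω = 36.9 rad/s, so T = P/ω = 141×10³ / 36.90 = 3821 N·m.
For a solid shaft τ_max = 16T/(πd³), so d = (16T/(π τ_allow))^(1/3) = (16·3821/(π·1.03×10^8))^(1/3) = 0.05738 m.

57.4 mm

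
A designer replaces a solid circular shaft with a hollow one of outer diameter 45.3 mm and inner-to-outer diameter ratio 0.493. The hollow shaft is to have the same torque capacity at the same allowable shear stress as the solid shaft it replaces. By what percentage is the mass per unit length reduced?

Equal τ_max and T ⇒ the solid shaft needs d_s³ = d_o³(1−k⁴), so d_s = 45.3·(1−0.493⁴)^(1/3) = 44.39 mm.
Area ratio A_h/A_s = d_o²(1−k²)/d_s² = (1−k²)/(1−k⁴)^(2/3) = 0.7883.
Mass saving = 1 − 0.7883 = 21.2 %.

21.2 %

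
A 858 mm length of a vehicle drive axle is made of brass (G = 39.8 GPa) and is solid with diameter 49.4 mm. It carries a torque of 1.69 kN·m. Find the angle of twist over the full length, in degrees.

3.57°

J = πd⁴/32 = π(0.0494)⁴/32 = 5.847×10^-7 m⁴.
θ = T·L/(G·J) = 1690 × 0.858 / (39.8×10⁹ × 5.847×10^-7) = 0.06231 rad.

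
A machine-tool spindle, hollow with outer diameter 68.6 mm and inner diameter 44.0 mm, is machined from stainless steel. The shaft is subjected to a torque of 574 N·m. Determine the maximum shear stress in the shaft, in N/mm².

J = π(d_o⁴ − d_i⁴)/32 = π(0.0686⁴ − 0.0440⁴)/32 = 1.806×10^-6 m⁴.
τ_max = T·r/J = 574.0 × 0.0343 / 1.806×10^-6 = 1.090×10^7 Pa.

10.9 N/mm²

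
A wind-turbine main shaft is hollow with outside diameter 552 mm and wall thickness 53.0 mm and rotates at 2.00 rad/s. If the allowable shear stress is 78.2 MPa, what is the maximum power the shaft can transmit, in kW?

2960 kW

J = π(d_o⁴ − d_i⁴)/32 = π(0.552⁴ − 0.446⁴)/32 = 5.230×10^-3 m⁴.
T_max = τ_allow·J/r = 7.82×10^7 × 5.230×10^-3 / 0.276 = 1.482e6 N·m.
ω = 2.00 rad/s, so P_max = T_max·ω = 2.964×10^6 W.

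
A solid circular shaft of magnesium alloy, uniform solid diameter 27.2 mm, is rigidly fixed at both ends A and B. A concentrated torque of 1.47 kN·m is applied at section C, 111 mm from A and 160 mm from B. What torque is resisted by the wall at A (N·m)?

868 N·m

With uniform GJ and both ends fixed, compatibility θ_AC = θ_CB gives T_A·a = T_B·b, together with T_A + T_B = T₀.
T_A = T₀·b/(a+b) = 1470·160/271.0 = 867.9 N·m; T_B = 602.1 N·m.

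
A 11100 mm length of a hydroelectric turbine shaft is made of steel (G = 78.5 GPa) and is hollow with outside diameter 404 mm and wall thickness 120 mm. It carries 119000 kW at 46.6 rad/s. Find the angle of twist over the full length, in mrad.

142 mrad

ω = 46.6 rad/s, so T = P/ω = 119000×10³ / 46.60 = 2.554e6 N·m.
J = π(d_o⁴ − d_i⁴)/32 = π(0.404⁴ − 0.164⁴)/32 = 2.544×10^-3 m⁴.
θ = T·L/(G·J) = 2.554e6 × 11.1 / (78.5×10⁹ × 2.544×10^-3) = 0.1419 rad.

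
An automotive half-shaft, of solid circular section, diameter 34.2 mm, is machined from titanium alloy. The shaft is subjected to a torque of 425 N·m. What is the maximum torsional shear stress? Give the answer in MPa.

J = πd⁴/32 = π(0.0342)⁴/32 = 1.343×10^-7 m⁴.
τ_max = T·r/J = 425.0 × 0.0171 / 1.343×10^-7 = 5.411×10^7 Pa.

54.1 MPa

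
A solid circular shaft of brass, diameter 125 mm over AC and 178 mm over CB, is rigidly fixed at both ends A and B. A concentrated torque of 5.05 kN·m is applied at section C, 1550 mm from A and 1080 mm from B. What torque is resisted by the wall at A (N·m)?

732 N·m

Compatibility: T_A·a/J_AC = T_B·b/J_CB with T_A + T_B = T₀.
J_AC = 2.40×10^-5 m⁴, J_CB = 9.86×10^-5 m⁴, so T_A = T₀·(J_AC/a)/((J_AC/a)+(J_CB/b)) = 731.7 N·m, T_B = 4318 N·m.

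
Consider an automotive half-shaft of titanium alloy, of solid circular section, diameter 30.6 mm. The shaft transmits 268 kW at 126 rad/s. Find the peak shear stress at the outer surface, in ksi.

ω = 126 rad/s, so T = P/ω = 268×10³ / 126.0 = 2127 N·m.
J = πd⁴/32 = π(0.0306)⁴/32 = 8.608×10^-8 m⁴.
τ_max = T·r/J = 2127 × 0.0153 / 8.608×10^-8 = 3.781×10^8 Pa.

54.8 ksi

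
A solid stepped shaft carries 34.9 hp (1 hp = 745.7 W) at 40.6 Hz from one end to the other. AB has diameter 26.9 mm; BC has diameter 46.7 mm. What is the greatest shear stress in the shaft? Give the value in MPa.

ω = 2π·40.6 = 255.1 rad/s, so T = P/ω = 34.9×745.7 / 255.1 = 102.0 N·m.
Under the same torque, τ_max = 16T/(πd³) is largest where d is smallest — segment AB (d = 26.9 mm).
τ_max = 16·102.0/(π·(0.0269)³) = 2.669×10^7 Pa.

26.7 MPa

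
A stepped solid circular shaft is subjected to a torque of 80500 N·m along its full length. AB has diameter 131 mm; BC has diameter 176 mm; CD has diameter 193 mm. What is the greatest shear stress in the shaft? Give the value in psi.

26500 psi

Under the same torque, τ_max = 16T/(πd³) is largest where d is smallest — segment AB (d = 131 mm).
τ_max = 16·80500/(π·(0.131)³) = 1.824×10^8 Pa.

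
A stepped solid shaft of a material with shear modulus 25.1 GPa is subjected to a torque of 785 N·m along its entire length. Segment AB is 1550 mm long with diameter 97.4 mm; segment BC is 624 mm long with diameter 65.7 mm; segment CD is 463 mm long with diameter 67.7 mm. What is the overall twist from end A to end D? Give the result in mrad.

23.2 mrad

J_AB = π(0.0974)⁴/32 = 8.84×10^-6 m⁴; J_BC = π(0.0657)⁴/32 = 1.83×10^-6 m⁴; J_CD = π(0.0677)⁴/32 = 2.06×10^-6 m⁴.
θ = (T/G)·Σ L_i/J_i = (785.0/25.1×10⁹)·(1.55/8.84×10^-6 + 0.624/1.83×10^-6 + 0.463/2.06×10^-6) = 0.02318 rad.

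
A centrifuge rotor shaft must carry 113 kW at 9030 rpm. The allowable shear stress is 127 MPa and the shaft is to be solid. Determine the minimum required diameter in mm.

16.9 mm

ω = 2π·9030/60 = 945.6 rad/s, so T = P/ω = 113×10³ / 945.6 = 119.5 N·m.
For a solid shaft τ_max = 16T/(πd³), so d = (16T/(π τ_allow))^(1/3) = (16·119.5/(π·1.27×10^8))^(1/3) = 0.01686 m.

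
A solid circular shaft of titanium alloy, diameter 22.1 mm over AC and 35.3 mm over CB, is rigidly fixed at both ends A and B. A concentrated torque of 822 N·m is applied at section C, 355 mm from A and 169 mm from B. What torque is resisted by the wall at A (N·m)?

Compatibility: T_A·a/J_AC = T_B·b/J_CB with T_A + T_B = T₀.
J_AC = 2.34×10^-8 m⁴, J_CB = 1.52×10^-7 m⁴, so T_A = T₀·(J_AC/a)/((J_AC/a)+(J_CB/b)) = 56.02 N·m, T_B = 766.0 N·m.

56.0 N·m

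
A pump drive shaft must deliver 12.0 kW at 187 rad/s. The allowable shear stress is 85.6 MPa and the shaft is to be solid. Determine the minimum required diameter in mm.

ω = 187 rad/s, so T = P/ω = 12.0×10³ / 187.0 = 64.17 N·m.
For a solid shaft τ_max = 16T/(πd³), so d = (16T/(π τ_allow))^(1/3) = (16·64.17/(π·8.56×10^7))^(1/3) = 0.01563 m.

15.6 mm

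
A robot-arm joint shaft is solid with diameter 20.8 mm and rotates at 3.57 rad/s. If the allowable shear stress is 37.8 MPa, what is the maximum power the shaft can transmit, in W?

J = πd⁴/32 = π(0.0208)⁴/32 = 1.838×10^-8 m⁴.
T_max = τ_allow·J/r = 3.78×10^7 × 1.838×10^-8 / 0.0104 = 66.79 N·m.
ω = 3.57 rad/s, so P_max = T_max·ω = 238.4 W.

238 W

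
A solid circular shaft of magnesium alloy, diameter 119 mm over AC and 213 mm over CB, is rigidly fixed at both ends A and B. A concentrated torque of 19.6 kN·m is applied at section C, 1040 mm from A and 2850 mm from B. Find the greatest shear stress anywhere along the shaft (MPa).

12.5 MPa

Compatibility: T_A·a/J_AC = T_B·b/J_CB with T_A + T_B = T₀.
J_AC = 1.97×10^-5 m⁴, J_CB = 2.02×10^-4 m⁴, so T_A = T₀·(J_AC/a)/((J_AC/a)+(J_CB/b)) = 4130 N·m, T_B = 15470 N·m.
τ in each portion: τ_AC = 1.25×10^7 Pa, τ_CB = 8.15×10^6 Pa; maximum is in AC.
τ_max = T_AC·r/J = 4130·0.0595/1.97×10^-5 = 1.248×10^7 Pa.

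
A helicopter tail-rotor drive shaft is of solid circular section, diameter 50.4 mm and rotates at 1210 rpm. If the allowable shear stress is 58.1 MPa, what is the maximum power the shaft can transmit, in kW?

J = πd⁴/32 = π(0.0504)⁴/32 = 6.335×10^-7 m⁴.
T_max = τ_allow·J/r = 5.81×10^7 × 6.335×10^-7 / 0.0252 = 1460 N·m.
ω = 2π·1210/60 = 126.7 rad/s, so P_max = T_max·ω = 1.851×10^5 W.

185 kW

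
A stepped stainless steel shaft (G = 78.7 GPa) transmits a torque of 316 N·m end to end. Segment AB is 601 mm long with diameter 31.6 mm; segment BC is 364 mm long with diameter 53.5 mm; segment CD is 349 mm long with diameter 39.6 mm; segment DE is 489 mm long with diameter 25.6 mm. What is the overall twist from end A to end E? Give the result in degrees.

J_AB = π(0.0316)⁴/32 = 9.79×10^-8 m⁴; J_BC = π(0.0535)⁴/32 = 8.04×10^-7 m⁴; J_CD = π(0.0396)⁴/32 = 2.41×10^-7 m⁴; J_DE = π(0.0256)⁴/32 = 4.22×10^-8 m⁴.
θ = (T/G)·Σ L_i/J_i = (316.0/78.7×10⁹)·(0.601/9.79×10^-8 + 0.364/8.04×10^-7 + 0.349/2.41×10^-7 + 0.489/4.22×10^-8) = 0.07884 rad.

4.52°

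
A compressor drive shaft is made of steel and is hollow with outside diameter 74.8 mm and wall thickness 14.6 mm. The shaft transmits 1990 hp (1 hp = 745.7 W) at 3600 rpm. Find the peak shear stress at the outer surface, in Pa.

5.56e7 Pa

ω = 2π·3600/60 = 377.0 rad/s, so T = P/ω = 1990×745.7 / 377.0 = 3936 N·m.
J = π(d_o⁴ − d_i⁴)/32 = π(0.0748⁴ − 0.0456⁴)/32 = 2.649×10^-6 m⁴.
τ_max = T·r/J = 3936 × 0.0374 / 2.649×10^-6 = 5.558×10^7 Pa.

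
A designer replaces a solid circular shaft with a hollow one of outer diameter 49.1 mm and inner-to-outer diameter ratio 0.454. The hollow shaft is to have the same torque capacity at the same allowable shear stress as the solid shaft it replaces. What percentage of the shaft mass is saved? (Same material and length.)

Equal τ_max and T ⇒ the solid shaft needs d_s³ = d_o³(1−k⁴), so d_s = 49.1·(1−0.454⁴)^(1/3) = 48.39 mm.
Area ratio A_h/A_s = d_o²(1−k²)/d_s² = (1−k²)/(1−k⁴)^(2/3) = 0.8172.
Mass saving = 1 − 0.8172 = 18.3 %.

18.3 %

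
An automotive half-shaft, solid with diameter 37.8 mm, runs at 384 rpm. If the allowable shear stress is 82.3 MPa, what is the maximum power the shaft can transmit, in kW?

35.1 kW

J = πd⁴/32 = π(0.0378)⁴/32 = 2.004×10^-7 m⁴.
T_max = τ_allow·J/r = 8.23×10^7 × 2.004×10^-7 / 0.0189 = 872.8 N·m.
ω = 2π·384/60 = 40.21 rad/s, so P_max = T_max·ω = 3.510×10^4 W.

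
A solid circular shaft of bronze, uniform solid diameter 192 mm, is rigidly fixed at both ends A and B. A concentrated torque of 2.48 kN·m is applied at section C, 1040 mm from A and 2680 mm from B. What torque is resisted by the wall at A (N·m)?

1790 N·m

With uniform GJ and both ends fixed, compatibility θ_AC = θ_CB gives T_A·a = T_B·b, together with T_A + T_B = T₀.
T_A = T₀·b/(a+b) = 2480·2680/3720 = 1787 N·m; T_B = 693.3 N·m.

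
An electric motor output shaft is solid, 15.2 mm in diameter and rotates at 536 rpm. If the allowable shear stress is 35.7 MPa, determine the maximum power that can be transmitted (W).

1380 W

J = πd⁴/32 = π(0.0152)⁴/32 = 5.241×10^-9 m⁴.
T_max = τ_allow·J/r = 3.57×10^7 × 5.241×10^-9 / 0.00760 = 24.62 N·m.
ω = 2π·536/60 = 56.13 rad/s, so P_max = T_max·ω = 1382 W.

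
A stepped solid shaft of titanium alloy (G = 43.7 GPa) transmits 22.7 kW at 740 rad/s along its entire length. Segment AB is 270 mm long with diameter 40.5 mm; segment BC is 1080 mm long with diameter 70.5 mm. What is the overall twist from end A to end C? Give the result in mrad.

1.03 mrad

ω = 740 rad/s, so T = P/ω = 22.7×10³ / 740.0 = 30.68 N·m.
J_AB = π(0.0405)⁴/32 = 2.64×10^-7 m⁴; J_BC = π(0.0705)⁴/32 = 2.43×10^-6 m⁴.
θ = (T/G)·Σ L_i/J_i = (30.68/43.7×10⁹)·(0.270/2.64×10^-7 + 1.08/2.43×10^-6) = 1.030×10^-3 rad.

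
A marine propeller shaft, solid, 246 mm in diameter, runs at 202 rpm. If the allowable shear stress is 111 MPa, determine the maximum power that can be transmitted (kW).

6860 kW

J = πd⁴/32 = π(0.246)⁴/32 = 3.595×10^-4 m⁴.
T_max = τ_allow·J/r = 1.11×10^8 × 3.595×10^-4 / 0.123 = 324500 N·m.
ω = 2π·202/60 = 21.15 rad/s, so P_max = T_max·ω = 6.863×10^6 W.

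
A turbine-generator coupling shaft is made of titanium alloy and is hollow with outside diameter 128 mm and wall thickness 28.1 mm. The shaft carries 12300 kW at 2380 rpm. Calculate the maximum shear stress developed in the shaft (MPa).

ω = 2π·2380/60 = 249.2 rad/s, so T = P/ω = 12300×10³ / 249.2 = 49350 N·m.
J = π(d_o⁴ − d_i⁴)/32 = π(0.128⁴ − 0.0718⁴)/32 = 2.374×10^-5 m⁴.
τ_max = T·r/J = 49350 × 0.0640 / 2.374×10^-5 = 1.330×10^8 Pa.

133 MPa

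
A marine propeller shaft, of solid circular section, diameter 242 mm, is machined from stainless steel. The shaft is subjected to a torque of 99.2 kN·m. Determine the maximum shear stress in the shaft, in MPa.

J = πd⁴/32 = π(0.242)⁴/32 = 3.367×10^-4 m⁴.
τ_max = T·r/J = 99200 × 0.121 / 3.367×10^-4 = 3.565×10^7 Pa.

35.6 MPa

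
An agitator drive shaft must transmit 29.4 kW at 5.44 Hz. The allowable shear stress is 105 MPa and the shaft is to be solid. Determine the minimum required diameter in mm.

34.7 mm

ω = 2π·5.44 = 34.18 rad/s, so T = P/ω = 29.4×10³ / 34.18 = 860.1 N·m.
For a solid shaft τ_max = 16T/(πd³), so d = (16T/(π τ_allow))^(1/3) = (16·860.1/(π·1.05×10^8))^(1/3) = 0.03468 m.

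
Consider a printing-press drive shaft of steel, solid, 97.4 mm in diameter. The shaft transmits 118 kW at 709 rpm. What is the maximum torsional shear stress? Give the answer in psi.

1270 psi

ω = 2π·709/60 = 74.25 rad/s, so T = P/ω = 118×10³ / 74.25 = 1589 N·m.
J = πd⁴/32 = π(0.0974)⁴/32 = 8.836×10^-6 m⁴.
τ_max = T·r/J = 1589 × 0.0487 / 8.836×10^-6 = 8.760×10^6 Pa.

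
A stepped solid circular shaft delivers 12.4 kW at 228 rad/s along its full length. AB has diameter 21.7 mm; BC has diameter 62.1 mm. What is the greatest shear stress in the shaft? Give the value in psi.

3930 psi

ω = 228 rad/s, so T = P/ω = 12.4×10³ / 228.0 = 54.39 N·m.
Under the same torque, τ_max = 16T/(πd³) is largest where d is smallest — segment AB (d = 21.7 mm).
τ_max = 16·54.39/(π·(0.0217)³) = 2.711×10^7 Pa.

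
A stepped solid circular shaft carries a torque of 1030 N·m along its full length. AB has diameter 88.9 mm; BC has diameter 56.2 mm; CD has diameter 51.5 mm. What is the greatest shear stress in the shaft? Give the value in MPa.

38.4 MPa

Under the same torque, τ_max = 16T/(πd³) is largest where d is smallest — segment CD (d = 51.5 mm).
τ_max = 16·1030/(π·(0.0515)³) = 3.840×10^7 Pa.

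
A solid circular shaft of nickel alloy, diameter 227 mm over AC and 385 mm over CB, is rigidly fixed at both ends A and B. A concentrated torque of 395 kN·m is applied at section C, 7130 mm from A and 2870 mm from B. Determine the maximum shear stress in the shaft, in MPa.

Compatibility: T_A·a/J_AC = T_B·b/J_CB with T_A + T_B = T₀.
J_AC = 2.61×10^-4 m⁴, J_CB = 2.16×10^-3 m⁴, so T_A = T₀·(J_AC/a)/((J_AC/a)+(J_CB/b)) = 18320 N·m, T_B = 376700 N·m.
τ in each portion: τ_AC = 7.98×10^6 Pa, τ_CB = 3.36×10^7 Pa; maximum is in CB.
τ_max = T_CB·r/J = 376700·0.193/2.16×10^-3 = 3.362×10^7 Pa.

33.6 MPa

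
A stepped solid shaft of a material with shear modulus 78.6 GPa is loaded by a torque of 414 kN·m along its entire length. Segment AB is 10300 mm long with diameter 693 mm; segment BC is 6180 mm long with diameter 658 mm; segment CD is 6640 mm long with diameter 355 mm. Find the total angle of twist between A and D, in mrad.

26.6 mrad

J_AB = π(0.693)⁴/32 = 0.0226 m⁴; J_BC = π(0.658)⁴/32 = 0.0184 m⁴; J_CD = π(0.355)⁴/32 = 1.56×10^-3 m⁴.
θ = (T/G)·Σ L_i/J_i = (414000/78.6×10⁹)·(10.3/0.0226 + 6.18/0.0184 + 6.64/1.56×10^-3) = 0.02659 rad.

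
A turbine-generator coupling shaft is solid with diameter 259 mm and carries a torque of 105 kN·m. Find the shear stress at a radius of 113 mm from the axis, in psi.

J = πd⁴/32 = π(0.259)⁴/32 = 4.418×10^-4 m⁴.
Shear stress varies linearly with radius: τ = T·r/J = 105000 × 0.113 / 4.418×10^-4 = 2.686×10^7 Pa.

3900 psi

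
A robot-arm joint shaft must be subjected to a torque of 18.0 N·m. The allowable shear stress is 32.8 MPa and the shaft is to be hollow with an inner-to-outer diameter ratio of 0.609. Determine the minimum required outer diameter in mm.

14.8 mm

For a hollow shaft with d_i/d_o = 0.609: τ_max = 16T/(π d_o³ (1−k⁴)), so d_o = [16T/(π τ_allow (1−k⁴))]^(1/3) = [16·18.00/(π·3.28×10^7·0.8624)]^(1/3) = 0.01480 m.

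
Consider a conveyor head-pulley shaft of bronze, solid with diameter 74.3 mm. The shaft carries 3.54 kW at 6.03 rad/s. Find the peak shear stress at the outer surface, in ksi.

1.06 ksi

ω = 6.03 rad/s, so T = P/ω = 3.54×10³ / 6.030 = 587.1 N·m.
J = πd⁴/32 = π(0.0743)⁴/32 = 2.992×10^-6 m⁴.
τ_max = T·r/J = 587.1 × 0.0371 / 2.992×10^-6 = 7.289×10^6 Pa.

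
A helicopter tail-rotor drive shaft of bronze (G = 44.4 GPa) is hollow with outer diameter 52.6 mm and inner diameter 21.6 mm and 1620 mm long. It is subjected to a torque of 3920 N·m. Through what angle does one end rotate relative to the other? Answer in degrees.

J = π(d_o⁴ − d_i⁴)/32 = π(0.0526⁴ − 0.0216⁴)/32 = 7.302×10^-7 m⁴.
θ = T·L/(G·J) = 3920 × 1.62 / (44.4×10⁹ × 7.302×10^-7) = 0.1959 rad.

11.2°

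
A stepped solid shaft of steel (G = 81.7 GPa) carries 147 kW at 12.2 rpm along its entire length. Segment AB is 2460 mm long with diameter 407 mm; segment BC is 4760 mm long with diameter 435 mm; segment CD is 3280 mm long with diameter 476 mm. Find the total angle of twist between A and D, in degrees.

0.235°

ω = 2π·12.2/60 = 1.278 rad/s, so T = P/ω = 147×10³ / 1.278 = 115100 N·m.
J_AB = π(0.407)⁴/32 = 2.69×10^-3 m⁴; J_BC = π(0.435)⁴/32 = 3.52×10^-3 m⁴; J_CD = π(0.476)⁴/32 = 5.04×10^-3 m⁴.
θ = (T/G)·Σ L_i/J_i = (115100/81.7×10⁹)·(2.46/2.69×10^-3 + 4.76/3.52×10^-3 + 3.28/5.04×10^-3) = 4.110×10^-3 rad.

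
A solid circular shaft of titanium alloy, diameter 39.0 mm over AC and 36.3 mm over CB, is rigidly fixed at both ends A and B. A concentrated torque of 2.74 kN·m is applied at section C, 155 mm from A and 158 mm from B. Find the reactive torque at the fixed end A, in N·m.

Compatibility: T_A·a/J_AC = T_B·b/J_CB with T_A + T_B = T₀.
J_AC = 2.27×10^-7 m⁴, J_CB = 1.70×10^-7 m⁴, so T_A = T₀·(J_AC/a)/((J_AC/a)+(J_CB/b)) = 1578 N·m, T_B = 1162 N·m.

1580 N·m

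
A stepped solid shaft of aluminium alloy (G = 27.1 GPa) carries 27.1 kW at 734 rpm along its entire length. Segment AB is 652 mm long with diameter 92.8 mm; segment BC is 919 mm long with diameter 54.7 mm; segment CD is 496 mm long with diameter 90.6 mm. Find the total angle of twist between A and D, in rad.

ω = 2π·734/60 = 76.86 rad/s, so T = P/ω = 27.1×10³ / 76.86 = 352.6 N·m.
J_AB = π(0.0928)⁴/32 = 7.28×10^-6 m⁴; J_BC = π(0.0547)⁴/32 = 8.79×10^-7 m⁴; J_CD = π(0.0906)⁴/32 = 6.61×10^-6 m⁴.
θ = (T/G)·Σ L_i/J_i = (352.6/27.1×10⁹)·(0.652/7.28×10^-6 + 0.919/8.79×10^-7 + 0.496/6.61×10^-6) = 0.01574 rad.

0.0157 rad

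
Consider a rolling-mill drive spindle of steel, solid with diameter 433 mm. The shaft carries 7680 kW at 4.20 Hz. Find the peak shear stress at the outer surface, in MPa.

ω = 2π·4.20 = 26.39 rad/s, so T = P/ω = 7680×10³ / 26.39 = 291000 N·m.
J = πd⁴/32 = π(0.433)⁴/32 = 3.451×10^-3 m⁴.
τ_max = T·r/J = 291000 × 0.216 / 3.451×10^-3 = 1.826×10^7 Pa.

18.3 MPa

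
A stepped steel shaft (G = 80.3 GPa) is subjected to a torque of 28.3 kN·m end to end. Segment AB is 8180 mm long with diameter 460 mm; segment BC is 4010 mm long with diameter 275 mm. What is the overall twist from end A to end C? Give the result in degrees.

J_AB = π(0.460)⁴/32 = 4.40×10^-3 m⁴; J_BC = π(0.275)⁴/32 = 5.61×10^-4 m⁴.
θ = (T/G)·Σ L_i/J_i = (28300/80.3×10⁹)·(8.18/4.40×10^-3 + 4.01/5.61×10^-4) = 3.173×10^-3 rad.

0.182°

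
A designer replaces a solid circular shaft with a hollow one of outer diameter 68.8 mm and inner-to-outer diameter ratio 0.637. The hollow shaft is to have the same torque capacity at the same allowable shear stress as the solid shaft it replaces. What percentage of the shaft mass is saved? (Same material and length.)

33.0 %

Equal τ_max and T ⇒ the solid shaft needs d_s³ = d_o³(1−k⁴), so d_s = 68.8·(1−0.637⁴)^(1/3) = 64.80 mm.
Area ratio A_h/A_s = d_o²(1−k²)/d_s² = (1−k²)/(1−k⁴)^(2/3) = 0.6700.
Mass saving = 1 − 0.6700 = 33.0 %.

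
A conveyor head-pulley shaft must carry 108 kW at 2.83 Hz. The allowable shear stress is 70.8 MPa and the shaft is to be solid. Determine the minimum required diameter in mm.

75.9 mm

ω = 2π·2.83 = 17.78 rad/s, so T = P/ω = 108×10³ / 17.78 = 6074 N·m.
For a solid shaft τ_max = 16T/(πd³), so d = (16T/(π τ_allow))^(1/3) = (16·6074/(π·7.08×10^7))^(1/3) = 0.07588 m.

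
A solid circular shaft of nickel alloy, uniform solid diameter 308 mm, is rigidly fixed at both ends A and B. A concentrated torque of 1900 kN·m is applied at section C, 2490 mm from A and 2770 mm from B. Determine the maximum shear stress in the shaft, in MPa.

With uniform GJ and both ends fixed, compatibility θ_AC = θ_CB gives T_A·a = T_B·b, together with T_A + T_B = T₀.
T_A = T₀·b/(a+b) = 1.900e6·2770/5260 = 1.001e6 N·m; T_B = 899400 N·m.
τ in each portion: τ_AC = 1.74×10^8 Pa, τ_CB = 1.57×10^8 Pa; maximum is in AC.
τ_max = T_AC·r/J = 1.001e6·0.154/8.83×10^-4 = 1.744×10^8 Pa.

174 MPa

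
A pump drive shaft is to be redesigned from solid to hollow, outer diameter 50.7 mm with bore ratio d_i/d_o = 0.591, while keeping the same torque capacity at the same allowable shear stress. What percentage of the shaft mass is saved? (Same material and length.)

Equal τ_max and T ⇒ the solid shaft needs d_s³ = d_o³(1−k⁴), so d_s = 50.7·(1−0.591⁴)^(1/3) = 48.55 mm.
Area ratio A_h/A_s = d_o²(1−k²)/d_s² = (1−k²)/(1−k⁴)^(2/3) = 0.7097.
Mass saving = 1 − 0.7097 = 29.0 %.

29.0 %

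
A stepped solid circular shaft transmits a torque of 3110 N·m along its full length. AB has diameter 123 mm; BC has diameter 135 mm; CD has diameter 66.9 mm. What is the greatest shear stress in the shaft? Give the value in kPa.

Under the same torque, τ_max = 16T/(πd³) is largest where d is smallest — segment CD (d = 66.9 mm).
τ_max = 16·3110/(π·(0.0669)³) = 5.290×10^7 Pa.

52900 kPa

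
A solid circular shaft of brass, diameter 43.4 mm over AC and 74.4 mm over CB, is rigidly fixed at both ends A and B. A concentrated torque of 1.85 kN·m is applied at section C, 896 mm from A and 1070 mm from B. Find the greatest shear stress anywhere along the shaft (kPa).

20100 kPa

Compatibility: T_A·a/J_AC = T_B·b/J_CB with T_A + T_B = T₀.
J_AC = 3.48×10^-7 m⁴, J_CB = 3.01×10^-6 m⁴, so T_A = T₀·(J_AC/a)/((J_AC/a)+(J_CB/b)) = 224.7 N·m, T_B = 1625 N·m.
τ in each portion: τ_AC = 1.40×10^7 Pa, τ_CB = 2.01×10^7 Pa; maximum is in CB.
τ_max = T_CB·r/J = 1625·0.0372/3.01×10^-6 = 2.010×10^7 Pa.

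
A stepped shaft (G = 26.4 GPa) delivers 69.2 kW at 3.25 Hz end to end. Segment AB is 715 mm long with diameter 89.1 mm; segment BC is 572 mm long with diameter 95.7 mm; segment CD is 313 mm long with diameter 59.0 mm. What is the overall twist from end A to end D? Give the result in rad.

ω = 2π·3.25 = 20.42 rad/s, so T = P/ω = 69.2×10³ / 20.42 = 3389 N·m.
J_AB = π(0.0891)⁴/32 = 6.19×10^-6 m⁴; J_BC = π(0.0957)⁴/32 = 8.23×10^-6 m⁴; J_CD = π(0.0590)⁴/32 = 1.19×10^-6 m⁴.
θ = (T/G)·Σ L_i/J_i = (3389/26.4×10⁹)·(0.715/6.19×10^-6 + 0.572/8.23×10^-6 + 0.313/1.19×10^-6) = 0.05752 rad.

0.0575 rad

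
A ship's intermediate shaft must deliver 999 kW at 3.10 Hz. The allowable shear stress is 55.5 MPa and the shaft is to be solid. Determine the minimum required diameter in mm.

ω = 2π·3.10 = 19.48 rad/s, so T = P/ω = 999×10³ / 19.48 = 51290 N·m.
For a solid shaft τ_max = 16T/(πd³), so d = (16T/(π τ_allow))^(1/3) = (16·51290/(π·5.55×10^7))^(1/3) = 0.1676 m.

168 mm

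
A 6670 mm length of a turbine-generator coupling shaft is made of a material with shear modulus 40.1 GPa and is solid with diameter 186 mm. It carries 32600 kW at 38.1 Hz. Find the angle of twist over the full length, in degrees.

11.0°

ω = 2π·38.1 = 239.4 rad/s, so T = P/ω = 32600×10³ / 239.4 = 136200 N·m.
J = πd⁴/32 = π(0.186)⁴/32 = 1.175×10^-4 m⁴.
θ = T·L/(G·J) = 136200 × 6.67 / (40.1×10⁹ × 1.175×10^-4) = 0.1928 rad.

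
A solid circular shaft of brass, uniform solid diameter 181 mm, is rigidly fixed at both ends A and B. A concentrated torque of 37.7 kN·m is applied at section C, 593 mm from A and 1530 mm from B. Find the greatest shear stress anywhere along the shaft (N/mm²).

With uniform GJ and both ends fixed, compatibility θ_AC = θ_CB gives T_A·a = T_B·b, together with T_A + T_B = T₀.
T_A = T₀·b/(a+b) = 37700·1530/2123 = 27170 N·m; T_B = 10530 N·m.
τ in each portion: τ_AC = 2.33×10^7 Pa, τ_CB = 9.04×10^6 Pa; maximum is in AC.
τ_max = T_AC·r/J = 27170·0.0905/1.05×10^-4 = 2.334×10^7 Pa.

23.3 N/mm²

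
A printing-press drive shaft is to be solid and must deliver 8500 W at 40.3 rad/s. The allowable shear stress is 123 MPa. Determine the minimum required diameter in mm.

ω = 40.3 rad/s, so T = P/ω = 8500 / 40.30 = 210.9 N·m.
For a solid shaft τ_max = 16T/(πd³), so d = (16T/(π τ_allow))^(1/3) = (16·210.9/(π·1.23×10^8))^(1/3) = 0.02059 m.

20.6 mm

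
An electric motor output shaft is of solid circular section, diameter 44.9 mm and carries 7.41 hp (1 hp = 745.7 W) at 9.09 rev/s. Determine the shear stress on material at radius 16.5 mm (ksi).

ω = 2π·9.09 = 57.11 rad/s, so T = P/ω = 7.41×745.7 / 57.11 = 96.75 N·m.
J = πd⁴/32 = π(0.0449)⁴/32 = 3.990×10^-7 m⁴.
Shear stress varies linearly with radius: τ = T·r/J = 96.75 × 0.0165 / 3.990×10^-7 = 4.001×10^6 Pa.

0.580 ksi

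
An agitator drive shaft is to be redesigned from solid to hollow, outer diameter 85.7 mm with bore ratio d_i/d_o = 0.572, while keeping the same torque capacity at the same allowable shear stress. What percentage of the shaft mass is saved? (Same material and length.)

27.4 %

Equal τ_max and T ⇒ the solid shaft needs d_s³ = d_o³(1−k⁴), so d_s = 85.7·(1−0.572⁴)^(1/3) = 82.53 mm.
Area ratio A_h/A_s = d_o²(1−k²)/d_s² = (1−k²)/(1−k⁴)^(2/3) = 0.7256.
Mass saving = 1 − 0.7256 = 27.4 %.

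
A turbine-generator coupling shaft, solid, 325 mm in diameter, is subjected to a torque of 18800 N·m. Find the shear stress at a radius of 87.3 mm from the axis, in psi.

J = πd⁴/32 = π(0.325)⁴/32 = 1.095×10^-3 m⁴.
Shear stress varies linearly with radius: τ = T·r/J = 18800 × 0.0873 / 1.095×10^-3 = 1.498×10^6 Pa.

217 psi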